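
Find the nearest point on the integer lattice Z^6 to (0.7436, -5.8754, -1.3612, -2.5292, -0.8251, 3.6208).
(1, -6, -1, -3, -1, 4)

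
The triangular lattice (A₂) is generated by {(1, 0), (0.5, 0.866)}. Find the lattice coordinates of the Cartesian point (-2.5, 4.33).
-5b₁ + 5b₂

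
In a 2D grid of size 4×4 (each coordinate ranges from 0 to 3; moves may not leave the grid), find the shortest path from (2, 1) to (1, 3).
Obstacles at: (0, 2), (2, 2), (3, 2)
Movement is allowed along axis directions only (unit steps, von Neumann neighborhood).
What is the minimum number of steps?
3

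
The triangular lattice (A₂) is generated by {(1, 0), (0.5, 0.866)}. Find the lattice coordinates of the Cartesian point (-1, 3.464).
-3b₁ + 4b₂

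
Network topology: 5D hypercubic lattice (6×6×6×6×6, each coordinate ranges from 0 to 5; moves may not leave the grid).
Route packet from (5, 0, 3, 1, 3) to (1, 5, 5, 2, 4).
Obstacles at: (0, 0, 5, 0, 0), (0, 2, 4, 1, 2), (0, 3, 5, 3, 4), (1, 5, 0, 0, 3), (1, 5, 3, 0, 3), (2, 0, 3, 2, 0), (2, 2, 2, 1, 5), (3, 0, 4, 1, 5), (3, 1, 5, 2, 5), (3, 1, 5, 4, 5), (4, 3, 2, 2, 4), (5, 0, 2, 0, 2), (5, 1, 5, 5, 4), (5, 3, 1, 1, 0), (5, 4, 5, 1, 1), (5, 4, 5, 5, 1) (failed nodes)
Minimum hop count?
13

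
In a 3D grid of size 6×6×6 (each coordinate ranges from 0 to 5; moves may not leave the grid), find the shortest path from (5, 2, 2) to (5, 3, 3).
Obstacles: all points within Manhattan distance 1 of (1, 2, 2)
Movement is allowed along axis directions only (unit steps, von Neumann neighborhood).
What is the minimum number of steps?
2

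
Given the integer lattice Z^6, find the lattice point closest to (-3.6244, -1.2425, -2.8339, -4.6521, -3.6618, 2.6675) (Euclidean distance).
(-4, -1, -3, -5, -4, 3)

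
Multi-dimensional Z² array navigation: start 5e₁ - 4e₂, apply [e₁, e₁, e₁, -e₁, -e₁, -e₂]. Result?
(6, -5)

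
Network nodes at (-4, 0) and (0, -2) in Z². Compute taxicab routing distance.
6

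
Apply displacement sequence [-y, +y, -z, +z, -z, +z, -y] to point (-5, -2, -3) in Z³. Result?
(-5, -3, -3)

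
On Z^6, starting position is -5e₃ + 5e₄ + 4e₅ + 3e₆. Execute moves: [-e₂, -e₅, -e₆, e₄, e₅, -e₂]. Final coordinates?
(0, -2, -5, 6, 4, 2)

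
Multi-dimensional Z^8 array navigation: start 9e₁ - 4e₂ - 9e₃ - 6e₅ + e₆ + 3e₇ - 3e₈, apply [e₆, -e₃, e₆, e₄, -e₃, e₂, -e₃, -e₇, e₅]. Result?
(9, -3, -12, 1, -5, 3, 2, -3)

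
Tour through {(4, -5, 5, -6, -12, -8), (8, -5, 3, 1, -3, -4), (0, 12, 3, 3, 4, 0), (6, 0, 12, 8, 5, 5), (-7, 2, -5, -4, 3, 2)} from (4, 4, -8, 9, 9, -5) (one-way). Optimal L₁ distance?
181
(one optimal route: (4, 4, -8, 9, 9, -5) → (-7, 2, -5, -4, 3, 2) → (0, 12, 3, 3, 4, 0) → (6, 0, 12, 8, 5, 5) → (8, -5, 3, 1, -3, -4) → (4, -5, 5, -6, -12, -8))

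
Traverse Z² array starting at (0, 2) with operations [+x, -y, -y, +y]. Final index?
(1, 1)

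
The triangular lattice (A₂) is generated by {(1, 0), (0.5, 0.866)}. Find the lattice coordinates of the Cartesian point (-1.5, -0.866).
-b₁ - b₂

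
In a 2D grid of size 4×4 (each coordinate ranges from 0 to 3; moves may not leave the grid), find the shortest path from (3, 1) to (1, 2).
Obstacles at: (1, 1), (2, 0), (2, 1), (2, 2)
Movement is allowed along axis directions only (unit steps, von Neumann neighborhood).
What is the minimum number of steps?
5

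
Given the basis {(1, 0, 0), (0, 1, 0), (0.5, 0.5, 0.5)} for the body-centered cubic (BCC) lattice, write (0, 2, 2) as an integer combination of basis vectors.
-2b₁ + 4b₃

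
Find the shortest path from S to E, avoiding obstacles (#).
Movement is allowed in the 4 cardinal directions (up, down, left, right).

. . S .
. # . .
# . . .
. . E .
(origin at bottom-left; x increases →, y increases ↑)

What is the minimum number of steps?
3
(one shortest path: (2, 3) → (2, 2) → (2, 1) → (2, 0))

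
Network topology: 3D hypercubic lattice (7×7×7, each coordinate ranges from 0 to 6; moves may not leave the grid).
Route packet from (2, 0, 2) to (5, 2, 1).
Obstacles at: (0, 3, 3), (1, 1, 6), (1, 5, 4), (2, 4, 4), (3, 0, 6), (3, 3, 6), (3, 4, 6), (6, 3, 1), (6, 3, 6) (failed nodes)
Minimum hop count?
6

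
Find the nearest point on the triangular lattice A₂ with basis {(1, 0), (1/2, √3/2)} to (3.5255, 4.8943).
(4, 5.196)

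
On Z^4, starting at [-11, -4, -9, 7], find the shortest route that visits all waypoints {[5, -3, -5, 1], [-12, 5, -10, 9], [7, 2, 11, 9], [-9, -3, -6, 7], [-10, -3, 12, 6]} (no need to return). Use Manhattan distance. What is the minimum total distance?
107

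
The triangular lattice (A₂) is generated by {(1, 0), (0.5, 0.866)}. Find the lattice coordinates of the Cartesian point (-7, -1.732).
-6b₁ - 2b₂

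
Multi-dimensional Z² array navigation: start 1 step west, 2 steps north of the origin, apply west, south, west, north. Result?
(-3, 2)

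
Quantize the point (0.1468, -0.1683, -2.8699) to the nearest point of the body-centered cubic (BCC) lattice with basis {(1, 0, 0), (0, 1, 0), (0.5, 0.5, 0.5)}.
(0, 0, -3)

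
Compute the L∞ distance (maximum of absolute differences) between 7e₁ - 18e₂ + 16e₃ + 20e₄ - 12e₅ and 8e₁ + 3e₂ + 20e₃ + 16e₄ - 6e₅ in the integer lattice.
21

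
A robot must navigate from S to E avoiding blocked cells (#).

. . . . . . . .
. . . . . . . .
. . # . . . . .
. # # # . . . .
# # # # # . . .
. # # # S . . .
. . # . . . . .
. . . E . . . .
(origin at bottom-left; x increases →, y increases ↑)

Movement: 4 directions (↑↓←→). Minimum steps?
3
(one shortest path: (4, 2) → (4, 1) → (3, 1) → (3, 0))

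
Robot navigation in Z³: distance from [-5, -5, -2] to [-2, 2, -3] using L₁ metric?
11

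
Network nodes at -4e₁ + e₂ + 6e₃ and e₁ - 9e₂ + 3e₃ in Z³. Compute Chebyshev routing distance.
10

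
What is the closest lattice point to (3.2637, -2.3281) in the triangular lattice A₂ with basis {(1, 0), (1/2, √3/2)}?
(3.5, -2.598)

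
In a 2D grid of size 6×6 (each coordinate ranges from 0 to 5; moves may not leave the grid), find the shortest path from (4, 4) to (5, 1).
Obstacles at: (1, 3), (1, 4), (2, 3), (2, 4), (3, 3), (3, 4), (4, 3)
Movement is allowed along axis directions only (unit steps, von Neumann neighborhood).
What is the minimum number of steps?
4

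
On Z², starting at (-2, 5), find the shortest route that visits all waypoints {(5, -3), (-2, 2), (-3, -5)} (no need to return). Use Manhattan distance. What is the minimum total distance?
21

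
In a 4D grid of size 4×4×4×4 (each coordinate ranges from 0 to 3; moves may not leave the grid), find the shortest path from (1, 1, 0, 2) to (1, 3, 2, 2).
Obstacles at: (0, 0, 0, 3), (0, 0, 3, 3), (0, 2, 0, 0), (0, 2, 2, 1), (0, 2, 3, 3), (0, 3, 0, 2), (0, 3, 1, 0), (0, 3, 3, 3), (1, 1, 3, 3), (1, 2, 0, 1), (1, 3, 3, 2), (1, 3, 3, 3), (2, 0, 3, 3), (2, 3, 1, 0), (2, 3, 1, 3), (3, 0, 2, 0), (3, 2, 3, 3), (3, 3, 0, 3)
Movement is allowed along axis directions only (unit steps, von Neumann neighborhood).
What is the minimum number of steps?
4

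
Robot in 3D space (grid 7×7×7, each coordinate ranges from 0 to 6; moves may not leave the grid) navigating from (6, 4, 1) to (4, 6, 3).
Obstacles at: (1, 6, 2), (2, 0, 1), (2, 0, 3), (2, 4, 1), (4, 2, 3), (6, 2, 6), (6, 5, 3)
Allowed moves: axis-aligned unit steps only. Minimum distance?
6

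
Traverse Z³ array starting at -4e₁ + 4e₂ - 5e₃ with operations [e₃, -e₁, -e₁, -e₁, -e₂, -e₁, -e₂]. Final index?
(-8, 2, -4)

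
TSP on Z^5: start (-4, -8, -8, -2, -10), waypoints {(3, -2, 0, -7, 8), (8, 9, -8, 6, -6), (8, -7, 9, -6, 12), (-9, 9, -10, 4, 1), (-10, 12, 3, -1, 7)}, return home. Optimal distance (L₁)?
214
(one optimal route: (-4, -8, -8, -2, -10) → (8, 9, -8, 6, -6) → (-9, 9, -10, 4, 1) → (-10, 12, 3, -1, 7) → (3, -2, 0, -7, 8) → (8, -7, 9, -6, 12) → (-4, -8, -8, -2, -10))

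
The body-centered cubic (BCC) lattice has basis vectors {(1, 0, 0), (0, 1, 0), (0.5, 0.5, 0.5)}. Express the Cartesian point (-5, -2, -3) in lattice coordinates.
-2b₁ + b₂ - 6b₃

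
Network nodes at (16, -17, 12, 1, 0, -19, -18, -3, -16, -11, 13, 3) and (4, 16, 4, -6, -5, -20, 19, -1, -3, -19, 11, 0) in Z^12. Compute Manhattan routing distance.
131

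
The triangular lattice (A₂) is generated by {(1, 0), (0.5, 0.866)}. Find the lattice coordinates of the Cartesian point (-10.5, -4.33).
-8b₁ - 5b₂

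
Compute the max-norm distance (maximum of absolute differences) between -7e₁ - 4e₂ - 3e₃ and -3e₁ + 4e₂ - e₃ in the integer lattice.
8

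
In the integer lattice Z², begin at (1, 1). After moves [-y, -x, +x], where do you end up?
(1, 0)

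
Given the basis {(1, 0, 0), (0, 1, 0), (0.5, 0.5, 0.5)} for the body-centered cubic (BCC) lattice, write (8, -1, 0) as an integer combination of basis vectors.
8b₁ - b₂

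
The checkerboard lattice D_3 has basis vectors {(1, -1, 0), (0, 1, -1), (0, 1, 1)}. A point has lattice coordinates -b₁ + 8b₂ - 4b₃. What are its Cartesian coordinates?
(-1, 5, -12)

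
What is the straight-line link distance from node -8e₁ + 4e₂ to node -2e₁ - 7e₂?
12.53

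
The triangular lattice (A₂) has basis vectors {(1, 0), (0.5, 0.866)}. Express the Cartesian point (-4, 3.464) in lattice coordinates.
-6b₁ + 4b₂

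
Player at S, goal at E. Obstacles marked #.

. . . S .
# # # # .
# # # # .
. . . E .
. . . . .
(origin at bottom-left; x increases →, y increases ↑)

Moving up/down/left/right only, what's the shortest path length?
5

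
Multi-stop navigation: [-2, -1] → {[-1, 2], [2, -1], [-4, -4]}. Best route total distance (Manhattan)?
19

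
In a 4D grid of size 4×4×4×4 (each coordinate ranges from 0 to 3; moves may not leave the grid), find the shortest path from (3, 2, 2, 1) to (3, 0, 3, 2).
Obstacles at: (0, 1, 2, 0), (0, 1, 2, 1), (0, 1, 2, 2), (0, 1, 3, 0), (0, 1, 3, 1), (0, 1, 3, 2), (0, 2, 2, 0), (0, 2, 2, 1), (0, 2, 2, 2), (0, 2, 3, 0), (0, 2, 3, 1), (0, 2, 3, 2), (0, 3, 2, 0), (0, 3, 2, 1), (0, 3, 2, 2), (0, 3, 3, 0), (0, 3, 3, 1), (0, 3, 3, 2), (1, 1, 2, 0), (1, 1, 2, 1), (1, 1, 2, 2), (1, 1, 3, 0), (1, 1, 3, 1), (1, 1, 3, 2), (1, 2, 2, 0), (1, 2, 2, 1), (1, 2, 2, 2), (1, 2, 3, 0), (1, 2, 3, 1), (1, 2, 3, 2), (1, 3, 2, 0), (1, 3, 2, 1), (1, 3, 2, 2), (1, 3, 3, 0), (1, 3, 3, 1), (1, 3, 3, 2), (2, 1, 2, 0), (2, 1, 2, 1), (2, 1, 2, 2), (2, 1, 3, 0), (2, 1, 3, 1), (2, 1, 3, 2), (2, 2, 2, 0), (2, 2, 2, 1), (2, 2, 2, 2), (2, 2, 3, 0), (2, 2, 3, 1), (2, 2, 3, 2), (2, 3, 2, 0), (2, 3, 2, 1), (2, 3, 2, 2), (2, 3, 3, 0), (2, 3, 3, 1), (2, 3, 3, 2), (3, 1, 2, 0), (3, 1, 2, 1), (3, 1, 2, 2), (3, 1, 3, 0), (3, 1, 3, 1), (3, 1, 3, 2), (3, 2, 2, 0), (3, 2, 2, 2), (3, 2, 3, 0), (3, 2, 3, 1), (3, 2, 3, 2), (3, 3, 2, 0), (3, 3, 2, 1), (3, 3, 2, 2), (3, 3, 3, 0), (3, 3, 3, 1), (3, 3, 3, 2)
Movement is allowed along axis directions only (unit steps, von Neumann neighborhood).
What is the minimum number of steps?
6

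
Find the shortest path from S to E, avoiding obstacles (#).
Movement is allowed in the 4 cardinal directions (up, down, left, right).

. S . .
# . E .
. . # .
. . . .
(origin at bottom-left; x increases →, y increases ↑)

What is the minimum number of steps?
2
(one shortest path: (1, 3) → (2, 3) → (2, 2))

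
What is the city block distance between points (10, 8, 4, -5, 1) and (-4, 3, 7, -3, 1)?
24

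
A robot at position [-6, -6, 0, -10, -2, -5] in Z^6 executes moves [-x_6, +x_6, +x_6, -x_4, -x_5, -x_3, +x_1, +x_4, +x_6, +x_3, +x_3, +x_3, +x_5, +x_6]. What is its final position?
(-5, -6, 2, -10, -2, -2)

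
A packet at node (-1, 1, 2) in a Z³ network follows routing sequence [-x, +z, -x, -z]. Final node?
(-3, 1, 2)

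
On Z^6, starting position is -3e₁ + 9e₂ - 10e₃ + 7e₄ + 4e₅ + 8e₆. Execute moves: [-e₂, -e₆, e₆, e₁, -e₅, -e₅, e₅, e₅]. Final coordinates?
(-2, 8, -10, 7, 4, 8)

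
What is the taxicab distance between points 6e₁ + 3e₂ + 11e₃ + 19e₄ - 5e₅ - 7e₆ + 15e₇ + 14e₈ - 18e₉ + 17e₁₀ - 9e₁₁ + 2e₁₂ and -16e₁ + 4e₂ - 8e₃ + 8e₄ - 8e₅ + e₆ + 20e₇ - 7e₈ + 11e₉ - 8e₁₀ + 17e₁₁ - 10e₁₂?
182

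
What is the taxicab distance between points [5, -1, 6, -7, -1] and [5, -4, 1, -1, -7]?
20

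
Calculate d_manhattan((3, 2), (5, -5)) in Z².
9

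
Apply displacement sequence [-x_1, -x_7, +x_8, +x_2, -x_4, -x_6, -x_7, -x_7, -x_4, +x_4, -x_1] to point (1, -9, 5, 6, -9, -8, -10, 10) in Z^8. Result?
(-1, -8, 5, 5, -9, -9, -13, 11)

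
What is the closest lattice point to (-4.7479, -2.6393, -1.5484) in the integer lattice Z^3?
(-5, -3, -2)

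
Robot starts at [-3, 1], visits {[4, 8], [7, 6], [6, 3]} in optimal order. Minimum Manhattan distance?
20
(one optimal route: (-3, 1) → (6, 3) → (7, 6) → (4, 8))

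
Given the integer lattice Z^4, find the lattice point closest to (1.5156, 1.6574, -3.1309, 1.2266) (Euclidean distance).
(2, 2, -3, 1)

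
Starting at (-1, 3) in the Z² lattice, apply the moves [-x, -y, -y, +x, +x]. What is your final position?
(0, 1)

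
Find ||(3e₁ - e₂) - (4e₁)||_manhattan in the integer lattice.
2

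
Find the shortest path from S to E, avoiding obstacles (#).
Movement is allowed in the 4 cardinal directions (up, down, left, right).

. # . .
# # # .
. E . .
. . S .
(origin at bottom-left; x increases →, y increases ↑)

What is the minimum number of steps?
2
(one shortest path: (2, 0) → (1, 0) → (1, 1))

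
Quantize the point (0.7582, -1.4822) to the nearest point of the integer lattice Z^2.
(1, -1)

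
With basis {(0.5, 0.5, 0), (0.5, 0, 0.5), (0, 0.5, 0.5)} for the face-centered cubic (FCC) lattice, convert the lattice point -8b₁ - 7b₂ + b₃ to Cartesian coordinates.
(-7.5, -3.5, -3)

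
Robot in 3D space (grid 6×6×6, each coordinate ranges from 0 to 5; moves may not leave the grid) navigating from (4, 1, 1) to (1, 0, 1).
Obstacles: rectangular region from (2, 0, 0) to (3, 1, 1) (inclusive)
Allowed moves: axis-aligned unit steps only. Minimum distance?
6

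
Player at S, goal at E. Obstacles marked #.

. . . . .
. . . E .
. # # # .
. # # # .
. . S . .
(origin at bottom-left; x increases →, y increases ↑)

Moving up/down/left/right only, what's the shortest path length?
6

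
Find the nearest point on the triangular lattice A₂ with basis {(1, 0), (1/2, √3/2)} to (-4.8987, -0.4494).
(-5, 0)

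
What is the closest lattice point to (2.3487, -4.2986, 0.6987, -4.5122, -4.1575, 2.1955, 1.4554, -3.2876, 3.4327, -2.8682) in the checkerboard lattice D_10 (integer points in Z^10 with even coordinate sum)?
(2, -4, 1, -5, -4, 2, 1, -3, 3, -3)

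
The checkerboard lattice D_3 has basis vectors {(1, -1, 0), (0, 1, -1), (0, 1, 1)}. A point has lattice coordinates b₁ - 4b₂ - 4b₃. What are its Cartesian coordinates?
(1, -9, 0)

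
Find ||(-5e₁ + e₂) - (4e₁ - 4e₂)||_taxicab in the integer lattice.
14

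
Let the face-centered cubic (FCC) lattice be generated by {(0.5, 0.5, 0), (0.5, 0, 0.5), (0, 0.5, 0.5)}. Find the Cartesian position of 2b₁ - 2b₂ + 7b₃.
(0, 4.5, 2.5)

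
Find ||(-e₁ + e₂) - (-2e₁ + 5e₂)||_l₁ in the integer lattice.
5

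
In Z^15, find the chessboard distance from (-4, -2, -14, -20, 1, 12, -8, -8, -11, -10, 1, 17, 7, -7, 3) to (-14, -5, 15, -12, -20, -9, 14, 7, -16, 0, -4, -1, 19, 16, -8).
29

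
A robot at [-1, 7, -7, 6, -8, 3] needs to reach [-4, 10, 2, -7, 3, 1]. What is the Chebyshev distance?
13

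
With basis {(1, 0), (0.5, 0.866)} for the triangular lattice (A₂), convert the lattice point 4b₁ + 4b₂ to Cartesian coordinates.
(6, 3.464)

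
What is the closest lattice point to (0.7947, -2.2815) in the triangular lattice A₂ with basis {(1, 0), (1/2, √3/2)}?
(0.5, -2.598)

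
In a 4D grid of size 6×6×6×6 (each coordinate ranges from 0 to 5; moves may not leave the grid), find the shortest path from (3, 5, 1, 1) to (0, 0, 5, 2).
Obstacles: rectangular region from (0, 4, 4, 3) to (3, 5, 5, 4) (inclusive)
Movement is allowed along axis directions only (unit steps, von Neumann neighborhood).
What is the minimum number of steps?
13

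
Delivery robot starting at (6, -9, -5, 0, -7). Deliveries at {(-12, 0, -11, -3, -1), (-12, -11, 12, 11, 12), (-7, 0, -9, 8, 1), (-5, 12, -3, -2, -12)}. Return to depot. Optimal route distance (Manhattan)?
218
(one optimal route: (6, -9, -5, 0, -7) → (-12, -11, 12, 11, 12) → (-7, 0, -9, 8, 1) → (-12, 0, -11, -3, -1) → (-5, 12, -3, -2, -12) → (6, -9, -5, 0, -7))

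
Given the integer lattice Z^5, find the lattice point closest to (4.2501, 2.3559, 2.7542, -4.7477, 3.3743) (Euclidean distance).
(4, 2, 3, -5, 3)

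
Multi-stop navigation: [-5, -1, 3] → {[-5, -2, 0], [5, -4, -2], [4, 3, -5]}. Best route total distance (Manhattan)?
29
(one optimal route: (-5, -1, 3) → (-5, -2, 0) → (5, -4, -2) → (4, 3, -5))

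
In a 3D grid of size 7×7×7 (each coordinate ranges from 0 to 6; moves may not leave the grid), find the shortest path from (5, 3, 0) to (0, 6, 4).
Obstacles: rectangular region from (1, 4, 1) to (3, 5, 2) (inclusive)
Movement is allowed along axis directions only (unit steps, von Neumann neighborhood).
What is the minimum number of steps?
12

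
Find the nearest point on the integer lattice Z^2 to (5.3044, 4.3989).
(5, 4)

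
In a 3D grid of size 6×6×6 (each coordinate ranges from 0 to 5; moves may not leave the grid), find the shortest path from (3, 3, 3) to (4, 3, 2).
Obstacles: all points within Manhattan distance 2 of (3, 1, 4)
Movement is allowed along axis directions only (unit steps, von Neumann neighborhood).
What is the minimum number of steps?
2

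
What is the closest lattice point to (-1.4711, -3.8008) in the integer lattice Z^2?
(-1, -4)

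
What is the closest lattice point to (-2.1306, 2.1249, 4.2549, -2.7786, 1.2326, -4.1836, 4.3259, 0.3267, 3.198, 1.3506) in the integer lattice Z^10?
(-2, 2, 4, -3, 1, -4, 4, 0, 3, 1)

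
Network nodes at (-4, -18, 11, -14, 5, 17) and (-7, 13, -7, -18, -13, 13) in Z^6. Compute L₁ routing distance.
78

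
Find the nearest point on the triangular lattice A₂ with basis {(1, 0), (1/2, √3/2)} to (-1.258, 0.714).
(-1.5, 0.866)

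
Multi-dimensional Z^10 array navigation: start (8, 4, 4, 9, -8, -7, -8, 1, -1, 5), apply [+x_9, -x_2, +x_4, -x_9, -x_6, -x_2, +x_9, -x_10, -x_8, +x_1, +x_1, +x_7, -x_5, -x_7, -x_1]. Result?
(9, 2, 4, 10, -9, -8, -8, 0, 0, 4)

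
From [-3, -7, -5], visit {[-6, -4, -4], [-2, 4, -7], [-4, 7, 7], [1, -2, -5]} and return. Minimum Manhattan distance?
70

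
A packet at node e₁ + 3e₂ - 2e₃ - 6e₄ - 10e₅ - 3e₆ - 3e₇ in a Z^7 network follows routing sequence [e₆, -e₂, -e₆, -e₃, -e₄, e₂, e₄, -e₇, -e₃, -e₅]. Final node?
(1, 3, -4, -6, -11, -3, -4)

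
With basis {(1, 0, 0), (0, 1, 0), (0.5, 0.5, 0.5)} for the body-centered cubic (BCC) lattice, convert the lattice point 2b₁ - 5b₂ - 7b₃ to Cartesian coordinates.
(-1.5, -8.5, -3.5)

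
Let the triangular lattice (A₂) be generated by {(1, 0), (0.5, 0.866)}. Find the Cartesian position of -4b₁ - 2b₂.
(-5, -1.732)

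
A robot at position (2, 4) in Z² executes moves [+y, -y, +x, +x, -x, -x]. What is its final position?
(2, 4)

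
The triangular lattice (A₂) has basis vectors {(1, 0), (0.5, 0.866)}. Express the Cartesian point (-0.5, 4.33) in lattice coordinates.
-3b₁ + 5b₂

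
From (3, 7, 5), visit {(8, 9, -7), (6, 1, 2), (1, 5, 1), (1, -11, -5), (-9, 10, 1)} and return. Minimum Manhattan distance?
114
(one optimal route: (3, 7, 5) → (6, 1, 2) → (1, -11, -5) → (8, 9, -7) → (-9, 10, 1) → (1, 5, 1) → (3, 7, 5))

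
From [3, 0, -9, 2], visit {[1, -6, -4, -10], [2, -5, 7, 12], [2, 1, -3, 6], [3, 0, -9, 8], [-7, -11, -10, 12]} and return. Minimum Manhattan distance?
136
(one optimal route: (3, 0, -9, 2) → (1, -6, -4, -10) → (2, 1, -3, 6) → (2, -5, 7, 12) → (-7, -11, -10, 12) → (3, 0, -9, 8) → (3, 0, -9, 2))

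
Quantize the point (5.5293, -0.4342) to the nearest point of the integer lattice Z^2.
(6, 0)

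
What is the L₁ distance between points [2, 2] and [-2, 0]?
6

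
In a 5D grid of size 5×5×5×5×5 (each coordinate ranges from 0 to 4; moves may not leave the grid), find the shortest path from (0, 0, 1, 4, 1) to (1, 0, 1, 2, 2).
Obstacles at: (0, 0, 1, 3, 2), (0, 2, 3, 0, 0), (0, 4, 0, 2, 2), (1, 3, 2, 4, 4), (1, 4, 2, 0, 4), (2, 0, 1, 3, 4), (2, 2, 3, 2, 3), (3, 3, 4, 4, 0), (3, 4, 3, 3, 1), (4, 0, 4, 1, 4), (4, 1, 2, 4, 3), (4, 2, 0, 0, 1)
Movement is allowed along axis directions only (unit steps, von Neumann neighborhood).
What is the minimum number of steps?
4
(one shortest path: (0, 0, 1, 4, 1) → (1, 0, 1, 4, 1) → (1, 0, 1, 3, 1) → (1, 0, 1, 2, 1) → (1, 0, 1, 2, 2))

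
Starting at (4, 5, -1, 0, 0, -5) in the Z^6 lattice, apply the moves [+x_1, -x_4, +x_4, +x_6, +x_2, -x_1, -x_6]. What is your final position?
(4, 6, -1, 0, 0, -5)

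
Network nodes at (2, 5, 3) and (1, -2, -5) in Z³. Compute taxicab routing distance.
16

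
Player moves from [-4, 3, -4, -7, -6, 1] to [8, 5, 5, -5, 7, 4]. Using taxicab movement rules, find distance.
41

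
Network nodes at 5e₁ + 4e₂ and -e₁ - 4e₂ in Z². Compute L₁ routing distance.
14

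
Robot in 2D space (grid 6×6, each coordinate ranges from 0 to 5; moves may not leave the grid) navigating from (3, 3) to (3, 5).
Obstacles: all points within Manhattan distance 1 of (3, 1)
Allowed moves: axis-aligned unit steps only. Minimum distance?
2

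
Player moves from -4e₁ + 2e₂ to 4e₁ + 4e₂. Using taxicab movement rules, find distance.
10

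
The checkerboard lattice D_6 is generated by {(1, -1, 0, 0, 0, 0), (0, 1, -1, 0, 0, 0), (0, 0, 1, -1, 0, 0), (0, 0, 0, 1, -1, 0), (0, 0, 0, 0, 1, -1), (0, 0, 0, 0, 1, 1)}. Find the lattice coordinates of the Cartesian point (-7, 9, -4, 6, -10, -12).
-7b₁ + 2b₂ - 2b₃ + 4b₄ + 3b₅ - 9b₆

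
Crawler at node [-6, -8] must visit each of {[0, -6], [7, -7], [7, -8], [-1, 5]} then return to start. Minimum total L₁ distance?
52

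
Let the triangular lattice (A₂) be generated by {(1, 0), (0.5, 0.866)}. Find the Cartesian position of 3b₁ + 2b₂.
(4, 1.732)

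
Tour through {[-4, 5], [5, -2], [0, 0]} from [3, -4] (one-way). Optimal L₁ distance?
20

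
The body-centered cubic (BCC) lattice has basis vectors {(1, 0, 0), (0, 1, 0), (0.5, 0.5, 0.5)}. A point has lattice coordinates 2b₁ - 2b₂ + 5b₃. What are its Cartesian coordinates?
(4.5, 0.5, 2.5)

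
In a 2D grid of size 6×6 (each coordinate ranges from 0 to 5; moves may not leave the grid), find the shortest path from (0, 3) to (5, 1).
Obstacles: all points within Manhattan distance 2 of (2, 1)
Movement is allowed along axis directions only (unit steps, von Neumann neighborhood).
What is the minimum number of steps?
9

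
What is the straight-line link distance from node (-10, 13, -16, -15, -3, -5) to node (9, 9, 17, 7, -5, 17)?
49.3761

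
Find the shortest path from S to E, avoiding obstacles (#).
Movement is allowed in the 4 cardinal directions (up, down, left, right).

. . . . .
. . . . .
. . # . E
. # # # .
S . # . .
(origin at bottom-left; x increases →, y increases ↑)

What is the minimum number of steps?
8
(one shortest path: (0, 0) → (0, 1) → (0, 2) → (1, 2) → (1, 3) → (2, 3) → (3, 3) → (4, 3) → (4, 2))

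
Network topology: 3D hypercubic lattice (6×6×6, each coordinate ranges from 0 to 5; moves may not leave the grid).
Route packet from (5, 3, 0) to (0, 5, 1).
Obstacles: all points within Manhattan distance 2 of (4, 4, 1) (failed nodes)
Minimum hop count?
10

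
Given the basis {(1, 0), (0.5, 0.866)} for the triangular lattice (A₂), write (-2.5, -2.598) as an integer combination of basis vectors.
-b₁ - 3b₂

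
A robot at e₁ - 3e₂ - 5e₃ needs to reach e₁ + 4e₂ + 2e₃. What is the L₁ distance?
14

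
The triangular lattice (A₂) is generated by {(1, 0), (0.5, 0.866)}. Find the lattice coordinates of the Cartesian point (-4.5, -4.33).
-2b₁ - 5b₂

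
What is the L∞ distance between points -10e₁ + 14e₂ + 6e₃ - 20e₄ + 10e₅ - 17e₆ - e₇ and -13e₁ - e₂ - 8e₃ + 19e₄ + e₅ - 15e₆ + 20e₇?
39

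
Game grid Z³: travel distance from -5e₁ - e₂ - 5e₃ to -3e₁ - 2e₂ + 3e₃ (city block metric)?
11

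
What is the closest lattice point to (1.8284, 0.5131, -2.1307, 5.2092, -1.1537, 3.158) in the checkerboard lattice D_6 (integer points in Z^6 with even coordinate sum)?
(2, 1, -2, 5, -1, 3)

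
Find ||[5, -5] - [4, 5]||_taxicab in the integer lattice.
11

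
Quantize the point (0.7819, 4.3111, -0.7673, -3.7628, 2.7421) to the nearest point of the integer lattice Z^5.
(1, 4, -1, -4, 3)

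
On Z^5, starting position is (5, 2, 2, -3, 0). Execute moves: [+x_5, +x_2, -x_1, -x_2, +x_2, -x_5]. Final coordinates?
(4, 3, 2, -3, 0)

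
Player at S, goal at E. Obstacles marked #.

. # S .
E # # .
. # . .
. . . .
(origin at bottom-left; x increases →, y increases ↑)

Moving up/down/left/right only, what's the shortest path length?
9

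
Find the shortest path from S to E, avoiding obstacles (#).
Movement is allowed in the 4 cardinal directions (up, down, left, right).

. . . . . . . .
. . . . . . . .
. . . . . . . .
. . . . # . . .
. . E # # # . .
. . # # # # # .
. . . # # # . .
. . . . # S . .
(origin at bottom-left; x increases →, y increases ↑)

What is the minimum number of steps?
14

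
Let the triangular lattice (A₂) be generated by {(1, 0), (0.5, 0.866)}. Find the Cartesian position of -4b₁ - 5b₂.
(-6.5, -4.33)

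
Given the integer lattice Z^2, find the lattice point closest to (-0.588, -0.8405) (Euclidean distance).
(-1, -1)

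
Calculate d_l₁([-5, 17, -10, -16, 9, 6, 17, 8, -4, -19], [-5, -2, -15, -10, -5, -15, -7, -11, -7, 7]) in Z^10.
137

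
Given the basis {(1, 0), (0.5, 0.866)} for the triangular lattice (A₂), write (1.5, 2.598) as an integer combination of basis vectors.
3b₂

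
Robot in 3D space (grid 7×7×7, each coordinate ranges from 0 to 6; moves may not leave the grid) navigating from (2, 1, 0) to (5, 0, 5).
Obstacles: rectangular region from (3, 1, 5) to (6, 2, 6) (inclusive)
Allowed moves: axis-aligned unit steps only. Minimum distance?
9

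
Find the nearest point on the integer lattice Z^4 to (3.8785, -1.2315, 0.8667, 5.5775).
(4, -1, 1, 6)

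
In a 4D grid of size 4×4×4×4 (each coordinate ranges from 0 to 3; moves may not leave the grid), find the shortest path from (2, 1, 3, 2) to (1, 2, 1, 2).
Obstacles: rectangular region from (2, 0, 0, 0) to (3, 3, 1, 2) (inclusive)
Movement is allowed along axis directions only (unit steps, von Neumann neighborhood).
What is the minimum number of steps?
4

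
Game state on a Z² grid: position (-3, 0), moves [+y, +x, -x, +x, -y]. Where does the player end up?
(-2, 0)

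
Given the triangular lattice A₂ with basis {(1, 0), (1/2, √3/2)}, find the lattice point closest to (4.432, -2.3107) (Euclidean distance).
(4.5, -2.598)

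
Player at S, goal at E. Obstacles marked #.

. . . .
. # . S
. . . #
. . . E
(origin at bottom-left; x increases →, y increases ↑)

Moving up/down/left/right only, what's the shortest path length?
4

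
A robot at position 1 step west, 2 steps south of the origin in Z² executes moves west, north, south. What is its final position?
(-2, -2)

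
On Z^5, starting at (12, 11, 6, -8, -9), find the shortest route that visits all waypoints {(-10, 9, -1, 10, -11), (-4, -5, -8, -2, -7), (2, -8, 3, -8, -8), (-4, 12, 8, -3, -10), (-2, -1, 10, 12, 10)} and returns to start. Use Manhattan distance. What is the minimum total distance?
224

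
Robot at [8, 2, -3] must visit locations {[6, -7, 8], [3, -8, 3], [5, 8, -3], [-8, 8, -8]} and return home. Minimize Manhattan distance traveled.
96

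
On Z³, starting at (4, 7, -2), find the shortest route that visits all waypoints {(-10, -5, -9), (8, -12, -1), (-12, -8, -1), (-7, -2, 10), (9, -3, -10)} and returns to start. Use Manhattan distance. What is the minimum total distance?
132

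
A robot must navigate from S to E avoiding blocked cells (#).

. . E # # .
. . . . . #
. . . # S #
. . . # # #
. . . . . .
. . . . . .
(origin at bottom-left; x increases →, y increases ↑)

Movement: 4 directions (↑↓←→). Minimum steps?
4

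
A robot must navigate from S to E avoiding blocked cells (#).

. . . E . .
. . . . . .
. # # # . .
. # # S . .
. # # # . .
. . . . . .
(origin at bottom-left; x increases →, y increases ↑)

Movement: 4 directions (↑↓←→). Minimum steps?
5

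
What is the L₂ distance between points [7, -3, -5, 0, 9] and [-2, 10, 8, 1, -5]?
24.8193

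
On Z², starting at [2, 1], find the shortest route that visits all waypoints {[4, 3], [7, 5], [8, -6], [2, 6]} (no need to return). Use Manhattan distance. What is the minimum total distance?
27
(one optimal route: (2, 1) → (4, 3) → (2, 6) → (7, 5) → (8, -6))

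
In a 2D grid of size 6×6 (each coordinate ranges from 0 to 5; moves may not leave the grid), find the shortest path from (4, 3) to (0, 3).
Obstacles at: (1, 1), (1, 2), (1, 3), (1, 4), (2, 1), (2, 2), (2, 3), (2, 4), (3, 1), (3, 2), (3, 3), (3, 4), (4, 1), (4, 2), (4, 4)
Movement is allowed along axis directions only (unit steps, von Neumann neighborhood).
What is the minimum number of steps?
10
(one shortest path: (4, 3) → (5, 3) → (5, 4) → (5, 5) → (4, 5) → (3, 5) → (2, 5) → (1, 5) → (0, 5) → (0, 4) → (0, 3))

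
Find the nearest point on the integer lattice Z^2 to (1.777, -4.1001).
(2, -4)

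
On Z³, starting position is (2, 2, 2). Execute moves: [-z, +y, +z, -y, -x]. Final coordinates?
(1, 2, 2)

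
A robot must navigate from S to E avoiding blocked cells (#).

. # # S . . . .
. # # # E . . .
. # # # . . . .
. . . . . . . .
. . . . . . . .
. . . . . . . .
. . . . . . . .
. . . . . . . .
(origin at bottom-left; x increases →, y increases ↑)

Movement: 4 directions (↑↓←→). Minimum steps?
2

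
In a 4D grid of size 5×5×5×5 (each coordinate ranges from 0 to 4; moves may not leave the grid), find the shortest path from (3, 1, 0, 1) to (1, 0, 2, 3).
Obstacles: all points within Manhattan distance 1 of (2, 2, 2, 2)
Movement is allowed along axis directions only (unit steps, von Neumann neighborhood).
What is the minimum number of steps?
7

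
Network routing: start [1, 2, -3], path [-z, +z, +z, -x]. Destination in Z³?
(0, 2, -2)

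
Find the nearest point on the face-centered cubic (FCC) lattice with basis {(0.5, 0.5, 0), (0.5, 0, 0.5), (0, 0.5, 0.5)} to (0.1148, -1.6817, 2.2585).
(0, -1.5, 2.5)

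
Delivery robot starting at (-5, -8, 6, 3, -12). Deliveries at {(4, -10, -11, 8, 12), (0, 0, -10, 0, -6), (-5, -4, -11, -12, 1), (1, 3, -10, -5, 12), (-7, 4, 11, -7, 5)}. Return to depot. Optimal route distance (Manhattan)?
228
(one optimal route: (-5, -8, 6, 3, -12) → (0, 0, -10, 0, -6) → (4, -10, -11, 8, 12) → (1, 3, -10, -5, 12) → (-5, -4, -11, -12, 1) → (-7, 4, 11, -7, 5) → (-5, -8, 6, 3, -12))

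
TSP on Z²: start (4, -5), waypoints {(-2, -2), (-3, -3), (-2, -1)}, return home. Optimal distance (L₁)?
22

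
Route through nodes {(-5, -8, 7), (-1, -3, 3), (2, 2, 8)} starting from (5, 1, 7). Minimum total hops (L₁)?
31
(one optimal route: (5, 1, 7) → (2, 2, 8) → (-1, -3, 3) → (-5, -8, 7))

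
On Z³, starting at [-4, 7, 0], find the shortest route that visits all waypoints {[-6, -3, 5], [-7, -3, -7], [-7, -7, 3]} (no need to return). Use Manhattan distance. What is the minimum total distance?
38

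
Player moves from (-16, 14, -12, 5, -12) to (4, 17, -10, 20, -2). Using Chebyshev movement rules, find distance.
20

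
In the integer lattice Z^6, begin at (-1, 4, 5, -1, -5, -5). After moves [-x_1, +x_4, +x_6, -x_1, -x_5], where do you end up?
(-3, 4, 5, 0, -6, -4)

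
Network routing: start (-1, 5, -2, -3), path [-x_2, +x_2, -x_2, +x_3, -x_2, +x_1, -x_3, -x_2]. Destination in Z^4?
(0, 2, -2, -3)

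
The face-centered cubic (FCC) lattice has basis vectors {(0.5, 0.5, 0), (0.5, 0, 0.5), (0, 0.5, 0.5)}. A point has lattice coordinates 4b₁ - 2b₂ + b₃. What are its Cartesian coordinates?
(1, 2.5, -0.5)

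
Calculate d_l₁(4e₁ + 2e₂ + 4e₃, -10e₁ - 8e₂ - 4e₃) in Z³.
32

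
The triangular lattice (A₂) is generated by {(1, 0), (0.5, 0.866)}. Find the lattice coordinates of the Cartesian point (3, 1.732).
2b₁ + 2b₂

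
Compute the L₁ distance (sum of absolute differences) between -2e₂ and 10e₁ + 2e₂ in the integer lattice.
14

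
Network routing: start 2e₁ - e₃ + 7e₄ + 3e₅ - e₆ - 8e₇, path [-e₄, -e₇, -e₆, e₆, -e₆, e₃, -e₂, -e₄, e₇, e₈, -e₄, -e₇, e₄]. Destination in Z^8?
(2, -1, 0, 5, 3, -2, -9, 1)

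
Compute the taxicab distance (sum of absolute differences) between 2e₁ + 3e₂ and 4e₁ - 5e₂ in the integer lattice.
10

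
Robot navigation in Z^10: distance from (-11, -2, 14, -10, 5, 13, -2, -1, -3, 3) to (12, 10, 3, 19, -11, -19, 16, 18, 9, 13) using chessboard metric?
32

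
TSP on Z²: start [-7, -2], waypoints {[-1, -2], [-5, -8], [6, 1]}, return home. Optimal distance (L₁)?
44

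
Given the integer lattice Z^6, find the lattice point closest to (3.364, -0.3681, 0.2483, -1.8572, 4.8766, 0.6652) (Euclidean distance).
(3, 0, 0, -2, 5, 1)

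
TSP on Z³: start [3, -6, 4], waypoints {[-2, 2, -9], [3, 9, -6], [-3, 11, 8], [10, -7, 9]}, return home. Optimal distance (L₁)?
108
(one optimal route: (3, -6, 4) → (-2, 2, -9) → (3, 9, -6) → (-3, 11, 8) → (10, -7, 9) → (3, -6, 4))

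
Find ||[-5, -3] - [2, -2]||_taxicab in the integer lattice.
8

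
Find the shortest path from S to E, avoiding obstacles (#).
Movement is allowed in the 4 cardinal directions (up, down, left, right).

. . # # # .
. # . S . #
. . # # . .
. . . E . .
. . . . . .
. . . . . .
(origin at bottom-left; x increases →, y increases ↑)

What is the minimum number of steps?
4
(one shortest path: (3, 4) → (4, 4) → (4, 3) → (4, 2) → (3, 2))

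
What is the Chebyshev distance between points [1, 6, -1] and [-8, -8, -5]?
14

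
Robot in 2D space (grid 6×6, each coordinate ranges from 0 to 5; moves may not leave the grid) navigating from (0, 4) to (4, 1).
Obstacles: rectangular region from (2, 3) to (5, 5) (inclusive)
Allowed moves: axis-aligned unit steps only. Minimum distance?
7
(one shortest path: (0, 4) → (1, 4) → (1, 3) → (1, 2) → (2, 2) → (3, 2) → (4, 2) → (4, 1))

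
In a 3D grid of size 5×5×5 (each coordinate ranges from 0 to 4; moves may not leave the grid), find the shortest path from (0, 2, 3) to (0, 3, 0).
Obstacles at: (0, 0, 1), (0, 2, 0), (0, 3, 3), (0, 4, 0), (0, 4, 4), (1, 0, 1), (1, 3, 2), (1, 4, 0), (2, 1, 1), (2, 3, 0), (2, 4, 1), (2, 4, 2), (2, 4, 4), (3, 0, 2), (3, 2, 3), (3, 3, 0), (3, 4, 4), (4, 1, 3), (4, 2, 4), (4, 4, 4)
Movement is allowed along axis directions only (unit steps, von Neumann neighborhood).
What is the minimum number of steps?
4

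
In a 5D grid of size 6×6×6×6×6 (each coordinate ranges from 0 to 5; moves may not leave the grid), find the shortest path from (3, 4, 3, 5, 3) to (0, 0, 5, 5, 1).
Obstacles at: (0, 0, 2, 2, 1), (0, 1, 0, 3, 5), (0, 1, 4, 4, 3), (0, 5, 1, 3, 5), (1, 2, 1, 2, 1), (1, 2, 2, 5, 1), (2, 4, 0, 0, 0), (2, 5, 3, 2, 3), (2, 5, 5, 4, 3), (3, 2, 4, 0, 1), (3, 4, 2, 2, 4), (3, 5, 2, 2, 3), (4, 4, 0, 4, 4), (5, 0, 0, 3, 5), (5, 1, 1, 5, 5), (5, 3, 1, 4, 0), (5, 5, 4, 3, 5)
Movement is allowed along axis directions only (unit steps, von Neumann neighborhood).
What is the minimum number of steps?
11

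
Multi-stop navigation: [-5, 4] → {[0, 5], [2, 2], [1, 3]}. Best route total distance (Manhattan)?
11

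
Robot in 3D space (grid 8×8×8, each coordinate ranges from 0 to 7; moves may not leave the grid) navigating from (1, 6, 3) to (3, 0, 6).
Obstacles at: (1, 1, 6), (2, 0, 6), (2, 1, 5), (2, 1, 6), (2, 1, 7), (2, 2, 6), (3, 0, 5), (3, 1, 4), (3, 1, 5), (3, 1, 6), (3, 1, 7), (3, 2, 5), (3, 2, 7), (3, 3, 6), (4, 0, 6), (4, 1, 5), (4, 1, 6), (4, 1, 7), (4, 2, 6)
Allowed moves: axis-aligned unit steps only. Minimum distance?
13
(one shortest path: (1, 6, 3) → (1, 5, 3) → (1, 4, 3) → (1, 3, 3) → (1, 2, 3) → (1, 1, 3) → (1, 0, 3) → (1, 0, 4) → (1, 0, 5) → (1, 0, 6) → (1, 0, 7) → (2, 0, 7) → (3, 0, 7) → (3, 0, 6))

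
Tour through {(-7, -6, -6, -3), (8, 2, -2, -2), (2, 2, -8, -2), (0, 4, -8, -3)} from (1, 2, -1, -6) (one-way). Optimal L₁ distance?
48
(one optimal route: (1, 2, -1, -6) → (8, 2, -2, -2) → (2, 2, -8, -2) → (0, 4, -8, -3) → (-7, -6, -6, -3))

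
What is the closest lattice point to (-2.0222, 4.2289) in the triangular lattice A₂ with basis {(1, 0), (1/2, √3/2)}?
(-2.5, 4.33)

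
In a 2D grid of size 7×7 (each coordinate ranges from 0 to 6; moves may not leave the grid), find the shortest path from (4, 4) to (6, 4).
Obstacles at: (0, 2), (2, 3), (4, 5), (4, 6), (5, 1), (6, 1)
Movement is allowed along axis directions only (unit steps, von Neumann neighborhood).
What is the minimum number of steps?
2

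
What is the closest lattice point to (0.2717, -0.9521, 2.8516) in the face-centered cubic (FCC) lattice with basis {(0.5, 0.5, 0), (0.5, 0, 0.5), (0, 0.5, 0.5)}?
(0, -1, 3)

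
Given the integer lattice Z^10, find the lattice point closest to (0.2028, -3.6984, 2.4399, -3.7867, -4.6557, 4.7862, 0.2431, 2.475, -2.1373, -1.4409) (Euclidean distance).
(0, -4, 2, -4, -5, 5, 0, 2, -2, -1)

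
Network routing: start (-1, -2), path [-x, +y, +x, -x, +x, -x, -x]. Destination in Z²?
(-3, -1)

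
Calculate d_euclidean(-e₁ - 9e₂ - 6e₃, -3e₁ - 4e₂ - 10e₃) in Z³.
6.7082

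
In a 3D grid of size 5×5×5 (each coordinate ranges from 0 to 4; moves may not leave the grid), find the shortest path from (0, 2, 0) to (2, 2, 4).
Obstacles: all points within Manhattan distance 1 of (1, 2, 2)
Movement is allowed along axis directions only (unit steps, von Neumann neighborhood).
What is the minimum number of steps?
8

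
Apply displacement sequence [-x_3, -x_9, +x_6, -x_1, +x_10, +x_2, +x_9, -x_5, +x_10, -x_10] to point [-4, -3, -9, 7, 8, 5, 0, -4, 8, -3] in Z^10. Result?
(-5, -2, -10, 7, 7, 6, 0, -4, 8, -2)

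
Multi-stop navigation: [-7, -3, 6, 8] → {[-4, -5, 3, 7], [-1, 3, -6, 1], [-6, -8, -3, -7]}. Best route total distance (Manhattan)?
61
(one optimal route: (-7, -3, 6, 8) → (-4, -5, 3, 7) → (-6, -8, -3, -7) → (-1, 3, -6, 1))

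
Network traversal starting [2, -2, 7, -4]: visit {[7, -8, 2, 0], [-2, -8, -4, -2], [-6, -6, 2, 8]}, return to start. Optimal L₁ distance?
88
(one optimal route: (2, -2, 7, -4) → (7, -8, 2, 0) → (-2, -8, -4, -2) → (-6, -6, 2, 8) → (2, -2, 7, -4))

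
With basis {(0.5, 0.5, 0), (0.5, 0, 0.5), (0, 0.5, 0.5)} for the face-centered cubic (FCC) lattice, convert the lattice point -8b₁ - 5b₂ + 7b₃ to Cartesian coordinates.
(-6.5, -0.5, 1)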